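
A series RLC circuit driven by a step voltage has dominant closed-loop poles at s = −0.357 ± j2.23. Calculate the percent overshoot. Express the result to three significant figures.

%OS ≈ 60.5%

The poles are at −σ ± jω_d with σ = 0.357 and ω_d = 2.23, so ω_n = √(σ²+ω_d²) = 2.26 rad/s and ζ = σ/ω_n = 0.158.
%OS = 100 e^{−πζ/√(1−ζ²)} with ζ = 0.158 gives 60.5%.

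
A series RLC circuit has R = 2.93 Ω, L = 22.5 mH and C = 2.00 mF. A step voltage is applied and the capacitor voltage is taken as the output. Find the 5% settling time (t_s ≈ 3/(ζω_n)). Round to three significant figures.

t_s ≈ 0.0461 s

For a series RLC circuit (capacitor voltage as output), ω_n = 1/√(LC) = 1/√(22.5 mH · 2.00 mF) = 149 rad/s.
ζ = (R/2)·√(C/L) = (2.93/2)·√(2.00 mF/22.5 mH) = 0.437.
t_s ≈ 3/(ζω_n) = 0.0461 s.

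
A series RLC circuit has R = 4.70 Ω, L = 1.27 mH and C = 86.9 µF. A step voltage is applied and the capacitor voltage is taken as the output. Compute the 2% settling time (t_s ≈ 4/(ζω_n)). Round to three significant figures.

For a series RLC circuit (capacitor voltage as output), ω_n = 1/√(LC) = 1/√(1.27 mH · 86.9 µF) = 3010 rad/s.
ζ = (R/2)·√(C/L) = (4.70/2)·√(86.9 µF/1.27 mH) = 0.615.
t_s ≈ 4/(ζω_n) = 0.00216 s.

t_s ≈ 0.00216 s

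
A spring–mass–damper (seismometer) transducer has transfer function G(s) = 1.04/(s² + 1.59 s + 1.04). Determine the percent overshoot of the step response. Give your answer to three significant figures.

%OS ≈ 2.00%

ω_n = √1.04 = 1.02 rad/s; ζ = 1.59/(2·1.02) = 0.780.
Overshoot: exp(−π·0.780/√(1−0.780²)) = 0.0200, i.e. 2.00%.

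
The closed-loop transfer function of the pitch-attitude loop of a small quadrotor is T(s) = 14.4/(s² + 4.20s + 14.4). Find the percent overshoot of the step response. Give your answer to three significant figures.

%OS ≈ 12.4%

Matching coefficients with s² + 2ζω_n s + ω_n² gives ω_n² = 14.4 ⇒ ω_n = 3.79 rad/s, and ζ = 4.20/(2ω_n) = 0.553.
%OS = 100 e^{−πζ/√(1−ζ²)} with ζ = 0.553 gives 12.4%.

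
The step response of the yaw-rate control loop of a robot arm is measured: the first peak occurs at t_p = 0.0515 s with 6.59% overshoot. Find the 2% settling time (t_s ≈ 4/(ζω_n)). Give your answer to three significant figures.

From the overshoot, ζ = −ln(OS)/√(π²+ln²(OS)) = 0.655.
t_p = π/ω_d ⇒ ω_d = 61.0 rad/s; then ω_n = ω_d/√(1−ζ²) = 80.7 rad/s.
t_s ≈ 4/(ζω_n) = 4/(0.655·80.7) = 0.0757 s.

t_s ≈ 0.0757 s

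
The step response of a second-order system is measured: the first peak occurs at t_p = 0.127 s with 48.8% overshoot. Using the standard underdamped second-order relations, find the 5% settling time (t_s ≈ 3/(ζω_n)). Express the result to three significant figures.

t_s ≈ 0.531 s

From the overshoot, ζ = −ln(OS)/√(π²+ln²(OS)) = 0.223.
t_p = π/ω_d ⇒ ω_d = 24.7 rad/s; then ω_n = ω_d/√(1−ζ²) = 25.4 rad/s.
t_s ≈ 3/(ζω_n) = 3/(0.223·25.4) = 0.531 s.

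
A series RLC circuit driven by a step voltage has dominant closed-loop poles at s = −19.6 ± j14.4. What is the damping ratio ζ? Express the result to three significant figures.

With σ = 19.6, ω_d = 14.4: ω_n = √(σ²+ω_d²) = 24.3 rad/s, ζ = σ/ω_n = 0.806.

ζ ≈ 0.806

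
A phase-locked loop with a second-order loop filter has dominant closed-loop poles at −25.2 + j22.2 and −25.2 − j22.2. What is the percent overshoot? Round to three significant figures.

With σ = 25.2, ω_d = 22.2: ω_n = √(σ²+ω_d²) = 33.6 rad/s, ζ = σ/ω_n = 0.750.
%OS = 100·exp(−πζ/√(1−ζ²)) = 2.83%.

%OS ≈ 2.83%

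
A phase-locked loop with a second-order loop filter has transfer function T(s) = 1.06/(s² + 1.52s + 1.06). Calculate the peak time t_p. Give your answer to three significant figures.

Matching coefficients with s² + 2ζω_n s + ω_n² gives ω_n² = 1.06 ⇒ ω_n = 1.03 rad/s, and ζ = 1.52/(2ω_n) = 0.738.
The damped frequency ω_d = ω_n√(1−ζ²) = 0.695 rad/s. Then t_p = π/ω_d = 4.52 s.

t_p ≈ 4.52 s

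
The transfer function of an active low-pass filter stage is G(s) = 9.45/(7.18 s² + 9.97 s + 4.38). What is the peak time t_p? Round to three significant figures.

Dividing through by 7.18: denominator becomes s² + 1.389 s + 0.6100.
So ω_n = √0.6100 = 0.781 rad/s and ζ = 1.389/(2·0.781) = 0.889.
ω_d = 0.781·√(1 − 0.889²) = 0.358 rad/s. t_p = π/ω_d = 8.78 s.

t_p ≈ 8.78 s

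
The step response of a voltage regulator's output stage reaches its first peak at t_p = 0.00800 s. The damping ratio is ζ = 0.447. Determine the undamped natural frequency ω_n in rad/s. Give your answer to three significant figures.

ω_n ≈ 439 rad/s

Peak time t_p = π/ω_d, so ω_d = π/t_p = π/0.00800 = 393 rad/s.
ω_n = ω_d/√(1−ζ²) = 393/√0.800 = 439 rad/s.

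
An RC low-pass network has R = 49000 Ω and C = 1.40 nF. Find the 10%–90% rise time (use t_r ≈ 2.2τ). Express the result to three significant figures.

t_r ≈ 0.000151 s

τ = RC = 49000 × 1.40 nF = 0.0000686 s.
t_r ≈ 2.2τ = 0.000151 s.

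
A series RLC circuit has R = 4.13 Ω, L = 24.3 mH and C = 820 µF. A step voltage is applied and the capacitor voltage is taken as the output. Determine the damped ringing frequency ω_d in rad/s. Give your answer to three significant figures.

For a series RLC circuit (capacitor voltage as output), ω_n = 1/√(LC) = 1/√(24.3 mH · 820 µF) = 224 rad/s.
ζ = (R/2)·√(C/L) = (4.13/2)·√(820 µF/24.3 mH) = 0.379.
The damped frequency ω_d = ω_n√(1−ζ²) = 207 rad/s.

ω_d ≈ 207 rad/s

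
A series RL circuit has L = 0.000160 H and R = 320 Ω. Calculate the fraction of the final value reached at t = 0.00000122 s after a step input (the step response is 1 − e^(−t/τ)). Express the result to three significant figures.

y/y_∞ ≈ 0.913

τ = L/R = 0.000160/320 = 0.000000500 s.
y(t)/y_∞ = 1 − e^(−t/τ) = 1 − e^(−0.00000122/0.000000500) = 1 − e^(−2.44) = 0.913.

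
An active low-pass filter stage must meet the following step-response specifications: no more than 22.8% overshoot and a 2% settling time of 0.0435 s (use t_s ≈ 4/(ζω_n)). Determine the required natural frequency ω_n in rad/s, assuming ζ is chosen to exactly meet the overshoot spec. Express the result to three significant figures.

From %OS = 100·exp(−πζ/√(1−ζ²)), invert to get ζ = −ln(OS)/√(π² + ln²(OS)) with OS = 0.228.
−ln 0.228 = 1.478, so ζ = 1.478/√(π² + 2.186) = 0.426.
Then ω_n = 4/(ζ t_s) = 4/(0.426 × 0.0435) = 216 rad/s.

ω_n ≈ 216 rad/s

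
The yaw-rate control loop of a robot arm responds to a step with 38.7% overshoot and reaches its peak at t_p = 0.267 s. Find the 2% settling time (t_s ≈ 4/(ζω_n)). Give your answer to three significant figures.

ζ from %OS: ζ = |ln 0.387|/√(π²+ln²0.387) = 0.289.
From t_p = π/ω_d, ω_d = π/0.267 = 11.8 rad/s, so ω_n = ω_d/√(1−ζ²) = 12.3 rad/s.
t_s ≈ 4/(ζω_n) = 4/(0.289·12.3) = 1.13 s.

t_s ≈ 1.13 s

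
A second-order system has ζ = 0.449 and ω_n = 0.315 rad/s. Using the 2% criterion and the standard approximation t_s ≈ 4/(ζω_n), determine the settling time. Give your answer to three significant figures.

t_s ≈ 28.3 s

t_s ≈ 4/(ζω_n) = 4/(0.449 × 0.315) = 28.3 s.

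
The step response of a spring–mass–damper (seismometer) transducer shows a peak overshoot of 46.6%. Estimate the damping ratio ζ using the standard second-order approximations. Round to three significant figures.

ζ ≈ 0.236

ζ = −ln(OS)/√(π² + (ln OS)²). With OS = 0.466, ln OS = −0.7636 and ζ = 0.7636/3.233 = 0.236.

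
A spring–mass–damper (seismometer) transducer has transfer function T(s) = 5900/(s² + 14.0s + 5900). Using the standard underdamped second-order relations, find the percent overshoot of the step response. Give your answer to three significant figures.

Matching coefficients with s² + 2ζω_n s + ω_n² gives ω_n² = 5900 ⇒ ω_n = 76.8 rad/s, and ζ = 14.0/(2ω_n) = 0.0911.
%OS = 100·exp(−πζ/√(1−ζ²)) = 75.0%.

%OS ≈ 75.0%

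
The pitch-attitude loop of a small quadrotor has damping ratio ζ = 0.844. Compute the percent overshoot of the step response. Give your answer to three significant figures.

%OS ≈ 0.713%

For an underdamped second-order system, %OS = 100·exp(−πζ/√(1−ζ²)).
πζ/√(1−ζ²) = π·0.844/√(1−0.712) = 4.944, so %OS = 100·e^(−4.944) = 0.713%.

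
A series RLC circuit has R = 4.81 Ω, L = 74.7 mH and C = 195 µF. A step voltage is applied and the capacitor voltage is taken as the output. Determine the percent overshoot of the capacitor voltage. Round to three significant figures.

For a series RLC circuit (capacitor voltage as output), ω_n = 1/√(LC) = 1/√(74.7 mH · 195 µF) = 262 rad/s.
ζ = (R/2)·√(C/L) = (4.81/2)·√(195 µF/74.7 mH) = 0.123.
%OS = 100·exp(−πζ/√(1−ζ²)) = 67.8%.

%OS ≈ 67.8%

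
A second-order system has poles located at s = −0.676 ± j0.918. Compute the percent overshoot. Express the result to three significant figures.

The poles are at −σ ± jω_d with σ = 0.676 and ω_d = 0.918, so ω_n = √(σ²+ω_d²) = 1.14 rad/s and ζ = σ/ω_n = 0.593.
%OS = 100 e^{−πζ/√(1−ζ²)} with ζ = 0.593 gives 9.89%.

%OS ≈ 9.89%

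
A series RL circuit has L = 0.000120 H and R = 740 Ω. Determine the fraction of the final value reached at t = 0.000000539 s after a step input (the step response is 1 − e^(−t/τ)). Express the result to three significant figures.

y/y_∞ ≈ 0.964

τ = L/R = 0.000120/740 = 0.000000162 s.
y(t)/y_∞ = 1 − e^(−t/τ) = 1 − e^(−0.000000539/0.000000162) = 1 − e^(−3.32) = 0.964.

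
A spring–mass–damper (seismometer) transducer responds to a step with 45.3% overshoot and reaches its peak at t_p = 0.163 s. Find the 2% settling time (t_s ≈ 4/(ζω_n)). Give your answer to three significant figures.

t_s ≈ 0.823 s

From the overshoot, ζ = −ln(OS)/√(π²+ln²(OS)) = 0.244.
From t_p = π/ω_d, ω_d = π/0.163 = 19.3 rad/s, so ω_n = ω_d/√(1−ζ²) = 19.9 rad/s.
t_s ≈ 4/(ζω_n) = 4/(0.244·19.9) = 0.823 s.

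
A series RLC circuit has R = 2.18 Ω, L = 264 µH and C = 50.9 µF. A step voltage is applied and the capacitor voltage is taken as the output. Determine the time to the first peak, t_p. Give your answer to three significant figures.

For a series RLC circuit (capacitor voltage as output), ω_n = 1/√(LC) = 1/√(264 µH · 50.9 µF) = 8630 rad/s.
ζ = (R/2)·√(C/L) = (2.18/2)·√(50.9 µF/264 µH) = 0.479.
ω_d = ω_n√(1−ζ²) = 7570 rad/s. t_p = π/ω_d = 0.000415 s.

t_p ≈ 0.000415 s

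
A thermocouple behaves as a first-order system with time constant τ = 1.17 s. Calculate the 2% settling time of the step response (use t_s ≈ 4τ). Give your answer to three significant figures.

t_s ≈ 4.68 s

t_s ≈ 4τ = 4.68 s.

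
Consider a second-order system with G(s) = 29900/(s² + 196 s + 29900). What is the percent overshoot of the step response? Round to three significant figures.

%OS ≈ 11.5%

Matching coefficients with s² + 2ζω_n s + ω_n² gives ω_n² = 29900 ⇒ ω_n = 173 rad/s, and ζ = 196/(2ω_n) = 0.567.
%OS = 100·exp(−πζ/√(1−ζ²)) = 11.5%.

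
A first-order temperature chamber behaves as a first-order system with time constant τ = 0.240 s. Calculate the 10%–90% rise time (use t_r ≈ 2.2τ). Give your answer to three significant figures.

t_r ≈ 0.528 s

t_r ≈ 2.2τ = 0.528 s.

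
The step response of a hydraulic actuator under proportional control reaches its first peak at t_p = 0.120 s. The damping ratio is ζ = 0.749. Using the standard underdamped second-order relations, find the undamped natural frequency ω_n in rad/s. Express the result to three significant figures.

Peak time t_p = π/ω_d, so ω_d = π/t_p = π/0.120 = 26.2 rad/s.
ω_n = ω_d/√(1−ζ²) = 26.2/√0.439 = 39.5 rad/s.

ω_n ≈ 39.5 rad/s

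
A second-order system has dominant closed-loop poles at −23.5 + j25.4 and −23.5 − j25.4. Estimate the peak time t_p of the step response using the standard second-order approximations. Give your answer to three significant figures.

t_p = π/ω_d with ω_d = 25.4 (the imaginary part), so t_p = 0.124 s.

t_p ≈ 0.124 s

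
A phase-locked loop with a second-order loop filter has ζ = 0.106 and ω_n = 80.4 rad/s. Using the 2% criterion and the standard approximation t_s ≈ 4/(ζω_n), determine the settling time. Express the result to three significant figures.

t_s ≈ 4/(ζω_n) = 4/(0.106 × 80.4) = 0.469 s.

t_s ≈ 0.469 s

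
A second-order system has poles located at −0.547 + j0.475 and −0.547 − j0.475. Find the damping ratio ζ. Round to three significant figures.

With σ = 0.547, ω_d = 0.475: ω_n = √(σ²+ω_d²) = 0.724 rad/s, ζ = σ/ω_n = 0.755.

ζ ≈ 0.755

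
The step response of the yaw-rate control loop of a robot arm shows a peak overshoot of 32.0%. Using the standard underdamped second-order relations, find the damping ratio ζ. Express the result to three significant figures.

ζ ≈ 0.341

ζ = −ln(OS)/√(π² + (ln OS)²). With OS = 0.320, ln OS = −1.139 and ζ = 1.139/3.342 = 0.341.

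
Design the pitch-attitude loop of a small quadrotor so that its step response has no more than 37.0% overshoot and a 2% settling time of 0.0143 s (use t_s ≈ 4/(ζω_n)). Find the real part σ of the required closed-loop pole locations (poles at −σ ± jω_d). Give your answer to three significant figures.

The settling-time spec alone fixes σ = ζω_n = 4/t_s = 4/0.0143 = 280.
(Overshoot then fixes ζ = 0.302 and hence ω_d = σ·√(1−ζ²)/ζ = 884 rad/s.)

σ ≈ 280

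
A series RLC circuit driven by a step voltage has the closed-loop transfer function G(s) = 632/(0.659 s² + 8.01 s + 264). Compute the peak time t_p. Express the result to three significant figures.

t_p ≈ 0.165 s

Dividing through by 0.659: denominator becomes s² + 12.15 s + 400.6.
So ω_n = √400.6 = 20.0 rad/s and ζ = 12.15/(2·20.0) = 0.304.
ω_d = 20.0·√(1 − 0.304²) = 19.1 rad/s. t_p = π/ω_d = 0.165 s.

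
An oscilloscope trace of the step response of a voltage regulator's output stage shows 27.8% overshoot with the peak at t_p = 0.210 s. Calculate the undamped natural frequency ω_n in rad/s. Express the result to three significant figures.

ω_n ≈ 16.2 rad/s

The overshoot fixes ζ = −ln(OS)/√(π²+ln²(OS)) = 0.377.
From t_p = π/ω_d, ω_d = π/0.210 = 15.0 rad/s, so ω_n = ω_d/√(1−ζ²) = 16.2 rad/s.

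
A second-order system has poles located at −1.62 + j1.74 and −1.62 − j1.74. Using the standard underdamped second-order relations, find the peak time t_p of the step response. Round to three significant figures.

t_p ≈ 1.81 s

t_p = π/ω_d with ω_d = 1.74 (the imaginary part), so t_p = 1.81 s.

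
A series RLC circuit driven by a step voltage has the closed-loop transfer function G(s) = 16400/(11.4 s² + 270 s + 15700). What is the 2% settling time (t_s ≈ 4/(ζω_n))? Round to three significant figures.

Dividing through by 11.4: denominator becomes s² + 23.68 s + 1377.
So ω_n = √1377 = 37.1 rad/s and ζ = 23.68/(2·37.1) = 0.319.
t_s ≈ 4/(ζω_n) = 0.338 s.

t_s ≈ 0.338 s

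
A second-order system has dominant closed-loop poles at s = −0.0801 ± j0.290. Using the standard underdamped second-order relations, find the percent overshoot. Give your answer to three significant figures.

%OS ≈ 42.0%

|pole| = ω_n = √(0.0801² + 0.290²) = 0.301 rad/s; ζ = cos θ = σ/ω_n = 0.266.
%OS = 100·exp(−πζ/√(1−ζ²)) = 42.0%.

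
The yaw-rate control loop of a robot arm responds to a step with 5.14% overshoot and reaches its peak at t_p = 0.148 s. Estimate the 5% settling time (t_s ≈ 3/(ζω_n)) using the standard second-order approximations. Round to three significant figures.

From the overshoot, ζ = −ln(OS)/√(π²+ln²(OS)) = 0.687.
t_p = π/ω_d ⇒ ω_d = 21.2 rad/s; then ω_n = ω_d/√(1−ζ²) = 29.2 rad/s.
t_s ≈ 3/(ζω_n) = 3/(0.687·29.2) = 0.150 s.

t_s ≈ 0.150 s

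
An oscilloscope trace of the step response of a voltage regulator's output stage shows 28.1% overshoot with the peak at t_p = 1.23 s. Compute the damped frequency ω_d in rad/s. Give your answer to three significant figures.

t_p = π/ω_d, so ω_d = π/1.23 = 2.55 rad/s.

ω_d ≈ 2.55 rad/s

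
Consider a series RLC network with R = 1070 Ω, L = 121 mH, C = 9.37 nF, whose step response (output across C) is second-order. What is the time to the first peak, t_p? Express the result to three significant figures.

For a series RLC circuit (capacitor voltage as output), ω_n = 1/√(LC) = 1/√(121 mH · 9.37 nF) = 29700 rad/s.
ζ = (R/2)·√(C/L) = (1070/2)·√(9.37 nF/121 mH) = 0.149.
ω_d = 29700·√(1 − 0.149²) = 29400 rad/s. t_p = π/ω_d = 0.000107 s.

t_p ≈ 0.000107 s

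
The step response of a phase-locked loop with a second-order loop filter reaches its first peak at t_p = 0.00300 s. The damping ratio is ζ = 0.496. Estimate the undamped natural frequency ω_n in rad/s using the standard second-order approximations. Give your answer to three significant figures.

Peak time t_p = π/ω_d, so ω_d = π/t_p = π/0.00300 = 1050 rad/s.
ω_n = ω_d/√(1−ζ²) = 1050/√0.754 = 1210 rad/s.

ω_n ≈ 1210 rad/s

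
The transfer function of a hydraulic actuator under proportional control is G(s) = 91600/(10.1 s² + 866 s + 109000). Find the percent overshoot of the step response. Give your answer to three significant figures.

Dividing through by 10.1: denominator becomes s² + 85.74 s + 10790.
So ω_n = √10790 = 104 rad/s and ζ = 85.74/(2·104) = 0.413.
Overshoot: exp(−π·0.413/√(1−0.413²)) = 0.241, i.e. 24.1%.

%OS ≈ 24.1%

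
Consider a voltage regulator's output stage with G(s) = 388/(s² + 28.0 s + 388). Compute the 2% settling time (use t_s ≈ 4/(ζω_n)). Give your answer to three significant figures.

t_s ≈ 0.286 s

Comparing the denominator to s² + 2ζω_n s + ω_n²: ω_n = √388 = 19.7 rad/s, and 2ζω_n = 28.0 so ζ = 28.0/(2·19.7) = 0.711.
t_s ≈ 4/(ζω_n) = 4/(0.711·19.7) = 0.286 s.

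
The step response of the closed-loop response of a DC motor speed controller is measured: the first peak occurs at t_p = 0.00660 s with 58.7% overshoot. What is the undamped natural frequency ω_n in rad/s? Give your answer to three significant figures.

ζ from %OS: ζ = |ln 0.587|/√(π²+ln²0.587) = 0.167.
t_p = π/ω_d ⇒ ω_d = 476 rad/s; then ω_n = ω_d/√(1−ζ²) = 483 rad/s.

ω_n ≈ 483 rad/s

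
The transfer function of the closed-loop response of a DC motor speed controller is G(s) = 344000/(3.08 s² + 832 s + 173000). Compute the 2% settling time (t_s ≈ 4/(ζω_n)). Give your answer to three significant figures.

Dividing through by 3.08: denominator becomes s² + 270.1 s + 56170.
So ω_n = √56170 = 237 rad/s and ζ = 270.1/(2·237) = 0.570.
t_s ≈ 4/(ζω_n) = 0.0296 s.

t_s ≈ 0.0296 s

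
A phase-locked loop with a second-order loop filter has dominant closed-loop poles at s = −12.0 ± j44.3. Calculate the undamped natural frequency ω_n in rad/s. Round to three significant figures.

The poles are at −σ ± jω_d with σ = 12.0 and ω_d = 44.3, so ω_n = √(σ²+ω_d²) = 45.9 rad/s and ζ = σ/ω_n = 0.261.

ω_n ≈ 45.9 rad/s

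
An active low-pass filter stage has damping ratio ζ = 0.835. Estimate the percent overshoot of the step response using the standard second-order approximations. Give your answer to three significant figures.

%OS ≈ 0.850%

For an underdamped second-order system, %OS = 100·exp(−πζ/√(1−ζ²)).
πζ/√(1−ζ²) = π·0.835/√(1−0.697) = 4.767, so %OS = 100·e^(−4.767) = 0.850%.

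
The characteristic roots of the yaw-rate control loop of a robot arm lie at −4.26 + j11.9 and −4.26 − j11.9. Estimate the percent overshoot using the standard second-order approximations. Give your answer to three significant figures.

%OS ≈ 32.5%

The poles are at −σ ± jω_d with σ = 4.26 and ω_d = 11.9, so ω_n = √(σ²+ω_d²) = 12.6 rad/s and ζ = σ/ω_n = 0.337.
%OS = 100·exp(−πζ/√(1−ζ²)) = 32.5%.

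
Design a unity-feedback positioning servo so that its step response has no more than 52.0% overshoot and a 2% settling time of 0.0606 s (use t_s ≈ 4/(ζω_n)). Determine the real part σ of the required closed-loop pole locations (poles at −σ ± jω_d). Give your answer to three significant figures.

σ ≈ 66.0

The settling-time spec alone fixes σ = ζω_n = 4/t_s = 4/0.0606 = 66.0.
(Overshoot then fixes ζ = 0.204 and hence ω_d = σ·√(1−ζ²)/ζ = 317 rad/s.)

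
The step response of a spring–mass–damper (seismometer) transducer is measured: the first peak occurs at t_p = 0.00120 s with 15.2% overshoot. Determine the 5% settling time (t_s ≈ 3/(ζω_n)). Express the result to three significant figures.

The overshoot fixes ζ = −ln(OS)/√(π²+ln²(OS)) = 0.514.
t_p = π/ω_d ⇒ ω_d = 2620 rad/s; then ω_n = ω_d/√(1−ζ²) = 3050 rad/s.
t_s ≈ 3/(ζω_n) = 3/(0.514·3050) = 0.00191 s.

t_s ≈ 0.00191 s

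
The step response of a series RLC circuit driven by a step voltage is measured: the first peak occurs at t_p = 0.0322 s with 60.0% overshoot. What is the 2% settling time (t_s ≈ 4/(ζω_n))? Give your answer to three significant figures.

t_s ≈ 0.252 s

The overshoot fixes ζ = −ln(OS)/√(π²+ln²(OS)) = 0.160.
t_p = π/ω_d ⇒ ω_d = 97.6 rad/s; then ω_n = ω_d/√(1−ζ²) = 98.8 rad/s.
t_s ≈ 4/(ζω_n) = 4/(0.160·98.8) = 0.252 s.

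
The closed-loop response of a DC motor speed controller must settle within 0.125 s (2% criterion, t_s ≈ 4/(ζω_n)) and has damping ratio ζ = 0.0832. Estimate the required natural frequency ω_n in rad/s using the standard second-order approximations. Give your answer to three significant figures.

Rearranging t_s ≈ 4/(ζω_n) gives ω_n = 4/(ζ·t_s) = 4/(0.0832 × 0.125) = 385 rad/s.

ω_n ≈ 385 rad/s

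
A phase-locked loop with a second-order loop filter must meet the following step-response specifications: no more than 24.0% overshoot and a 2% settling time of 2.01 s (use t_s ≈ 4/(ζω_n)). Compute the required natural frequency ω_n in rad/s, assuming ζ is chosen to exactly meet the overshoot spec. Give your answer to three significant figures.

ω_n ≈ 4.81 rad/s

ζ = −ln(OS)/√(π² + (ln OS)²). With OS = 0.240, ln OS = −1.427 and ζ = 1.427/3.451 = 0.414.
From t_s ≈ 4/(ζω_n): ω_n = 4/(ζ·t_s) = 4/(0.414·2.01) = 4.81 rad/s.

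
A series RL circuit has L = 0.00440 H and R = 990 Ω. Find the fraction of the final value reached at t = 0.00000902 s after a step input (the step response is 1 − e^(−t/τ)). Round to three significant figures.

y/y_∞ ≈ 0.869

τ = L/R = 0.00440/990 = 0.00000444 s.
y(t)/y_∞ = 1 − e^(−t/τ) = 1 − e^(−0.00000902/0.00000444) = 1 − e^(−2.03) = 0.869.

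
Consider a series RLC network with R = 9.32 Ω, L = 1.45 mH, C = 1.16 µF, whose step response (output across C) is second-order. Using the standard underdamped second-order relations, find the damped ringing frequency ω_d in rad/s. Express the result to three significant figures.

ω_d ≈ 24200 rad/s

For a series RLC circuit (capacitor voltage as output), ω_n = 1/√(LC) = 1/√(1.45 mH · 1.16 µF) = 24400 rad/s.
ζ = (R/2)·√(C/L) = (9.32/2)·√(1.16 µF/1.45 mH) = 0.132.
The damped frequency ω_d = ω_n√(1−ζ²) = 24200 rad/s.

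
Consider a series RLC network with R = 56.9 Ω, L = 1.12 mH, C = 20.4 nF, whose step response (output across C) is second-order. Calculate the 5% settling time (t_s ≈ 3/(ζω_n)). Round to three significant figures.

For a series RLC circuit (capacitor voltage as output), ω_n = 1/√(LC) = 1/√(1.12 mH · 20.4 nF) = 209000 rad/s.
ζ = (R/2)·√(C/L) = (56.9/2)·√(20.4 nF/1.12 mH) = 0.121.
t_s ≈ 3/(ζω_n) = 0.000118 s.

t_s ≈ 0.000118 s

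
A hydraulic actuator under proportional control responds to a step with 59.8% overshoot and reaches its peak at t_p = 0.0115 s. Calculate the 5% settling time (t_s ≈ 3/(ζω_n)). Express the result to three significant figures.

The overshoot fixes ζ = −ln(OS)/√(π²+ln²(OS)) = 0.162.
From t_p = π/ω_d, ω_d = π/0.0115 = 273 rad/s, so ω_n = ω_d/√(1−ζ²) = 277 rad/s.
t_s ≈ 3/(ζω_n) = 3/(0.162·277) = 0.0671 s.

t_s ≈ 0.0671 s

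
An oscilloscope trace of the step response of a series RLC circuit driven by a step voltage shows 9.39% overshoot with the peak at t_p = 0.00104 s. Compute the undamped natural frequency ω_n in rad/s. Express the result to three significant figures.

ω_n ≈ 3780 rad/s

ζ from %OS: ζ = |ln 0.0939|/√(π²+ln²0.0939) = 0.602.
t_p = π/ω_d ⇒ ω_d = 3020 rad/s; then ω_n = ω_d/√(1−ζ²) = 3780 rad/s.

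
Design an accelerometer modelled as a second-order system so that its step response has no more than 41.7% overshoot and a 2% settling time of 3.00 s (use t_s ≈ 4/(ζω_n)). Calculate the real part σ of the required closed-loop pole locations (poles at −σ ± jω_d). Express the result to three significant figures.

σ ≈ 1.33

The settling-time spec alone fixes σ = ζω_n = 4/t_s = 4/3.00 = 1.33.
(Overshoot then fixes ζ = 0.268 and hence ω_d = σ·√(1−ζ²)/ζ = 4.79 rad/s.)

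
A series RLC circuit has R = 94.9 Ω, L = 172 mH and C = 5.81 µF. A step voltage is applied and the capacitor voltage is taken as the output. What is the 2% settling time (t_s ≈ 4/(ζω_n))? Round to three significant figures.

For a series RLC circuit (capacitor voltage as output), ω_n = 1/√(LC) = 1/√(172 mH · 5.81 µF) = 1000 rad/s.
ζ = (R/2)·√(C/L) = (94.9/2)·√(5.81 µF/172 mH) = 0.276.
t_s ≈ 4/(ζω_n) = 0.0145 s.

t_s ≈ 0.0145 s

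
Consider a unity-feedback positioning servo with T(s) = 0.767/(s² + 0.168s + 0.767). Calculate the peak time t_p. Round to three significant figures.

Comparing the denominator to s² + 2ζω_n s + ω_n²: ω_n = √0.767 = 0.876 rad/s, and 2ζω_n = 0.168 so ζ = 0.168/(2·0.876) = 0.0959.
The damped frequency ω_d = ω_n√(1−ζ²) = 0.872 rad/s. Then t_p = π/ω_d = 3.60 s.

t_p ≈ 3.60 s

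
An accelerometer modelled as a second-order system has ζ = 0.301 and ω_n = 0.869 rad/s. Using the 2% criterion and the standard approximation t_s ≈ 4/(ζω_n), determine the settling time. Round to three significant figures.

t_s ≈ 15.3 s

t_s ≈ 4/(ζω_n) = 4/(0.301 × 0.869) = 15.3 s.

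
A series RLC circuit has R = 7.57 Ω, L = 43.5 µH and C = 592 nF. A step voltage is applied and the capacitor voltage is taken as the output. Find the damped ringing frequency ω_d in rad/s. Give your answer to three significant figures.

For a series RLC circuit (capacitor voltage as output), ω_n = 1/√(LC) = 1/√(43.5 µH · 592 nF) = 197000 rad/s.
ζ = (R/2)·√(C/L) = (7.57/2)·√(592 nF/43.5 µH) = 0.442.
The damped frequency ω_d = ω_n√(1−ζ²) = 177000 rad/s.

ω_d ≈ 177000 rad/s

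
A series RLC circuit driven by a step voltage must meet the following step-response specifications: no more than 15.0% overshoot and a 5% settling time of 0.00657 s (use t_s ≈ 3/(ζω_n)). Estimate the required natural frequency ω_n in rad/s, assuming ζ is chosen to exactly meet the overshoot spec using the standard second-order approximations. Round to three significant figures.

From %OS = 100·exp(−πζ/√(1−ζ²)), invert to get ζ = −ln(OS)/√(π² + ln²(OS)) with OS = 0.150.
−ln 0.150 = 1.897, so ζ = 1.897/√(π² + 3.599) = 0.517.
From t_s ≈ 3/(ζω_n): ω_n = 3/(ζ·t_s) = 3/(0.517·0.00657) = 883 rad/s.

ω_n ≈ 883 rad/s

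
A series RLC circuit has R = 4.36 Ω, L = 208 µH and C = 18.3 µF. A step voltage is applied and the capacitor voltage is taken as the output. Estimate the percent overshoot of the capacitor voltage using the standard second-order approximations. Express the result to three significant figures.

%OS ≈ 6.97%

For a series RLC circuit (capacitor voltage as output), ω_n = 1/√(LC) = 1/√(208 µH · 18.3 µF) = 16200 rad/s.
ζ = (R/2)·√(C/L) = (4.36/2)·√(18.3 µF/208 µH) = 0.647.
%OS = 100 e^{−πζ/√(1−ζ²)} with ζ = 0.647 gives 6.97%.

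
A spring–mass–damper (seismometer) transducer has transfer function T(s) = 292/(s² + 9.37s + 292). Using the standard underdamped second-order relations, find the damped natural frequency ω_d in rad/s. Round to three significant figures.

Matching coefficients with s² + 2ζω_n s + ω_n² gives ω_n² = 292 ⇒ ω_n = 17.1 rad/s, and ζ = 9.37/(2ω_n) = 0.274.
ω_d = 17.1·√(1 − 0.274²) = 16.4 rad/s.

ω_d ≈ 16.4 rad/s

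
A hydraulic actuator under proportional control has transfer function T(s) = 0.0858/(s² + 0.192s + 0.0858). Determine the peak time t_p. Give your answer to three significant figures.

t_p ≈ 11.4 s

ω_n = √0.0858 = 0.293 rad/s; ζ = 0.192/(2·0.293) = 0.328.
ω_d = 0.293·√(1 − 0.328²) = 0.277 rad/s. Then t_p = π/ω_d = 11.4 s.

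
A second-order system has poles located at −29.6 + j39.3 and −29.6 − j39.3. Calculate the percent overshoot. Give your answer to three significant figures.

The poles are at −σ ± jω_d with σ = 29.6 and ω_d = 39.3, so ω_n = √(σ²+ω_d²) = 49.2 rad/s and ζ = σ/ω_n = 0.602.
%OS = 100 e^{−πζ/√(1−ζ²)} with ζ = 0.602 gives 9.38%.

%OS ≈ 9.38%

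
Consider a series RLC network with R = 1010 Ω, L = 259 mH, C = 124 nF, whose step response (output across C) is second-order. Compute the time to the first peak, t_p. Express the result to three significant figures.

t_p ≈ 0.000601 s

For a series RLC circuit (capacitor voltage as output), ω_n = 1/√(LC) = 1/√(259 mH · 124 nF) = 5580 rad/s.
ζ = (R/2)·√(C/L) = (1010/2)·√(124 nF/259 mH) = 0.349.
The damped frequency ω_d = ω_n√(1−ζ²) = 5230 rad/s. t_p = π/ω_d = 0.000601 s.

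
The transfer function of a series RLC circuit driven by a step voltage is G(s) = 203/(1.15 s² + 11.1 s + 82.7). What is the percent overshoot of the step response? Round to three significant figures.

Dividing through by 1.15: denominator becomes s² + 9.652 s + 71.91.
So ω_n = √71.91 = 8.48 rad/s and ζ = 9.652/(2·8.48) = 0.569.
Overshoot: exp(−π·0.569/√(1−0.569²)) = 0.114, i.e. 11.4%.

%OS ≈ 11.4%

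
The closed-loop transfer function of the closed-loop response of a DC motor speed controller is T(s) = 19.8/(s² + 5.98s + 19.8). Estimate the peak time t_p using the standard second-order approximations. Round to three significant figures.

t_p ≈ 0.953 s

ω_n = √19.8 = 4.45 rad/s; ζ = 5.98/(2·4.45) = 0.672.
ω_d = 4.45·√(1 − 0.672²) = 3.30 rad/s. Then t_p = π/ω_d = 0.953 s.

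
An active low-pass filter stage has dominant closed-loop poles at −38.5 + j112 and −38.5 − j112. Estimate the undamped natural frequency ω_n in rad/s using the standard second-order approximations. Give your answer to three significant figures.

The poles are at −σ ± jω_d with σ = 38.5 and ω_d = 112, so ω_n = √(σ²+ω_d²) = 118 rad/s and ζ = σ/ω_n = 0.325.

ω_n ≈ 118 rad/s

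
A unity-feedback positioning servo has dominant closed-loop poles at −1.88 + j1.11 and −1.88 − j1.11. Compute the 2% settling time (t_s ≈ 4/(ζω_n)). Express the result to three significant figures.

t_s ≈ 2.13 s

For poles at −σ ± jω_d, ζω_n = σ = 1.88, so t_s ≈ 4/σ = 2.13 s.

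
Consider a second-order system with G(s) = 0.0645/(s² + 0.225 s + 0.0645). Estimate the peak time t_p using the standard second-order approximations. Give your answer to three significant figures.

ω_n = √0.0645 = 0.254 rad/s; ζ = 0.225/(2·0.254) = 0.443.
The damped frequency ω_d = ω_n√(1−ζ²) = 0.228 rad/s. Then t_p = π/ω_d = 13.8 s.

t_p ≈ 13.8 s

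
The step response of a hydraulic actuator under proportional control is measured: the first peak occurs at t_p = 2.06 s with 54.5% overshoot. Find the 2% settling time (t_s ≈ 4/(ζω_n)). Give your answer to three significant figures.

t_s ≈ 13.6 s

The overshoot fixes ζ = −ln(OS)/√(π²+ln²(OS)) = 0.190.
From t_p = π/ω_d, ω_d = π/2.06 = 1.53 rad/s, so ω_n = ω_d/√(1−ζ²) = 1.55 rad/s.
t_s ≈ 4/(ζω_n) = 4/(0.190·1.55) = 13.6 s.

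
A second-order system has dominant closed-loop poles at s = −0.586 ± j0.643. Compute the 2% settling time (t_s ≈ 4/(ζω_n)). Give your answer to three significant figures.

t_s ≈ 6.83 s

For poles at −σ ± jω_d, ζω_n = σ = 0.586, so t_s ≈ 4/σ = 6.83 s.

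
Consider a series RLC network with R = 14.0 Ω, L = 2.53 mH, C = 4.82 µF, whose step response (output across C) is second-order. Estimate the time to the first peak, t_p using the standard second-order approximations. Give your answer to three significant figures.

For a series RLC circuit (capacitor voltage as output), ω_n = 1/√(LC) = 1/√(2.53 mH · 4.82 µF) = 9060 rad/s.
ζ = (R/2)·√(C/L) = (14.0/2)·√(4.82 µF/2.53 mH) = 0.306.
ω_d = 9060·√(1 − 0.306²) = 8620 rad/s. t_p = π/ω_d = 0.000364 s.

t_p ≈ 0.000364 s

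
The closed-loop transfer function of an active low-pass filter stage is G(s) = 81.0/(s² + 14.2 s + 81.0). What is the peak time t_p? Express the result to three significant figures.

t_p ≈ 0.568 s

Comparing the denominator to s² + 2ζω_n s + ω_n²: ω_n = √81.0 = 9.00 rad/s, and 2ζω_n = 14.2 so ζ = 14.2/(2·9.00) = 0.789.
The damped frequency ω_d = ω_n√(1−ζ²) = 5.53 rad/s. Then t_p = π/ω_d = 0.568 s.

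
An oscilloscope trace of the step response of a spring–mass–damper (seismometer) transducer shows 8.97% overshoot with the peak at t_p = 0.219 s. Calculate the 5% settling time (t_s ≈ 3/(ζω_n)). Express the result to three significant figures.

From the overshoot, ζ = −ln(OS)/√(π²+ln²(OS)) = 0.609.
t_p = π/ω_d ⇒ ω_d = 14.3 rad/s; then ω_n = ω_d/√(1−ζ²) = 18.1 rad/s.
t_s ≈ 3/(ζω_n) = 3/(0.609·18.1) = 0.272 s.

t_s ≈ 0.272 s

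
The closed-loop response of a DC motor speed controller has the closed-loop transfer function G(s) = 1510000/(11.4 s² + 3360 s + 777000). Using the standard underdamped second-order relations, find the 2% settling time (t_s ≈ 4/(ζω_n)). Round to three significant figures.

t_s ≈ 0.0271 s

Dividing through by 11.4: denominator becomes s² + 294.7 s + 68160.
So ω_n = √68160 = 261 rad/s and ζ = 294.7/(2·261) = 0.564.
t_s ≈ 4/(ζω_n) = 0.0271 s.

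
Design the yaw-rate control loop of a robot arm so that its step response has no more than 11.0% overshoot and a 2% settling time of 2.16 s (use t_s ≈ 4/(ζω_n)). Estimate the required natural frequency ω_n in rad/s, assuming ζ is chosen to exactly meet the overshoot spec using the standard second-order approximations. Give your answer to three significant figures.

ω_n ≈ 3.22 rad/s

ζ = −ln(OS)/√(π² + (ln OS)²). With OS = 0.110, ln OS = −2.207 and ζ = 2.207/3.839 = 0.575.
Then ω_n = 4/(ζ t_s) = 4/(0.575 × 2.16) = 3.22 rad/s.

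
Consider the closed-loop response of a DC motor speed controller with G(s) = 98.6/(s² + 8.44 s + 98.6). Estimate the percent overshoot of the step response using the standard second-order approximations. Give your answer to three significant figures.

ω_n = √98.6 = 9.93 rad/s; ζ = 8.44/(2·9.93) = 0.425.
%OS = 100 e^{−πζ/√(1−ζ²)} with ζ = 0.425 gives 22.9%.

%OS ≈ 22.9%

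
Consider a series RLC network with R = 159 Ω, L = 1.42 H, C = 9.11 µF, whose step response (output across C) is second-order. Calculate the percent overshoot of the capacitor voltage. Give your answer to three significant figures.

%OS ≈ 52.4%

For a series RLC circuit (capacitor voltage as output), ω_n = 1/√(LC) = 1/√(1.42 H · 9.11 µF) = 278 rad/s.
ζ = (R/2)·√(C/L) = (159/2)·√(9.11 µF/1.42 H) = 0.201.
Overshoot: exp(−π·0.201/√(1−0.201²)) = 0.524, i.e. 52.4%.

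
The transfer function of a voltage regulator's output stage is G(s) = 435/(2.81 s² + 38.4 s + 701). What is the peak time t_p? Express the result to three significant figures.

t_p ≈ 0.221 s

Dividing through by 2.81: denominator becomes s² + 13.67 s + 249.5.
So ω_n = √249.5 = 15.8 rad/s and ζ = 13.67/(2·15.8) = 0.433.
The damped frequency ω_d = ω_n√(1−ζ²) = 14.2 rad/s. t_p = π/ω_d = 0.221 s.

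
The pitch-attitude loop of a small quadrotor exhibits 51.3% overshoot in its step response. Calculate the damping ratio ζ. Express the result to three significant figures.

Inverting the overshoot relation: ζ = |ln 0.513|/√(π² + ln²0.513) = 0.208.

ζ ≈ 0.208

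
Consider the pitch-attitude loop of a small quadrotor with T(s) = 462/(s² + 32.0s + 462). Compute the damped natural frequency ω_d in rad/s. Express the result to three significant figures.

ω_d ≈ 14.4 rad/s

ω_n = √462 = 21.5 rad/s; ζ = 32.0/(2·21.5) = 0.744.
ω_d = ω_n√(1−ζ²) = 14.4 rad/s.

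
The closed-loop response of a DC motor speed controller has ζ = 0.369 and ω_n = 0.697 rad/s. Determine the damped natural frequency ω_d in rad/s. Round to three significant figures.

ω_d ≈ 0.648 rad/s

ω_d = ω_n√(1−ζ²) = 0.697·√0.864 = 0.648 rad/s.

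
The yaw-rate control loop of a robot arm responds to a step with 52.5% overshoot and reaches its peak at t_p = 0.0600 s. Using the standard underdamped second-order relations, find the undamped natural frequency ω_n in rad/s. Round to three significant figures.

ω_n ≈ 53.4 rad/s

The overshoot fixes ζ = −ln(OS)/√(π²+ln²(OS)) = 0.201.
t_p = π/ω_d ⇒ ω_d = 52.4 rad/s; then ω_n = ω_d/√(1−ζ²) = 53.4 rad/s.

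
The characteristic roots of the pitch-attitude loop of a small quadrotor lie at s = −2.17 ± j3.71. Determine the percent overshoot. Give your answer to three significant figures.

With σ = 2.17, ω_d = 3.71: ω_n = √(σ²+ω_d²) = 4.30 rad/s, ζ = σ/ω_n = 0.505.
Overshoot: exp(−π·0.505/√(1−0.505²)) = 0.159, i.e. 15.9%.

%OS ≈ 15.9%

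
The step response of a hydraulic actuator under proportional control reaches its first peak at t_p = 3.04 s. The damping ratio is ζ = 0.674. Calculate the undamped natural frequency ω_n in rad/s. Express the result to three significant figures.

ω_n ≈ 1.40 rad/s

Peak time t_p = π/ω_d, so ω_d = π/t_p = π/3.04 = 1.03 rad/s.
ω_n = ω_d/√(1−ζ²) = 1.03/√0.546 = 1.40 rad/s.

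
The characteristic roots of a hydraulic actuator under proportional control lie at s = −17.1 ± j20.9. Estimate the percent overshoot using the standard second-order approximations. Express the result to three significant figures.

%OS ≈ 7.65%

|pole| = ω_n = √(17.1² + 20.9²) = 27.0 rad/s; ζ = cos θ = σ/ω_n = 0.633.
Overshoot: exp(−π·0.633/√(1−0.633²)) = 0.0765, i.e. 7.65%.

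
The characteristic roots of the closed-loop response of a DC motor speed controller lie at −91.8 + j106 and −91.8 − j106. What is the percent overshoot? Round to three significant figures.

%OS ≈ 6.58%

With σ = 91.8, ω_d = 106: ω_n = √(σ²+ω_d²) = 140 rad/s, ζ = σ/ω_n = 0.655.
%OS = 100 e^{−πζ/√(1−ζ²)} with ζ = 0.655 gives 6.58%.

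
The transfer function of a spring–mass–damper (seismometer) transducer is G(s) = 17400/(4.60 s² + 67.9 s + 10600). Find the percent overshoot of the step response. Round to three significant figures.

%OS ≈ 61.3%

Dividing through by 4.60: denominator becomes s² + 14.76 s + 2304.
So ω_n = √2304 = 48.0 rad/s and ζ = 14.76/(2·48.0) = 0.154.
%OS = 100·exp(−πζ/√(1−ζ²)) = 61.3%.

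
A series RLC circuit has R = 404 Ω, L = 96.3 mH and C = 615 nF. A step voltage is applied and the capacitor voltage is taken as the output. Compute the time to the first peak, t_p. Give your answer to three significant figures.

t_p ≈ 0.000889 s

For a series RLC circuit (capacitor voltage as output), ω_n = 1/√(LC) = 1/√(96.3 mH · 615 nF) = 4110 rad/s.
ζ = (R/2)·√(C/L) = (404/2)·√(615 nF/96.3 mH) = 0.510.
The damped frequency ω_d = ω_n√(1−ζ²) = 3530 rad/s. t_p = π/ω_d = 0.000889 s.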